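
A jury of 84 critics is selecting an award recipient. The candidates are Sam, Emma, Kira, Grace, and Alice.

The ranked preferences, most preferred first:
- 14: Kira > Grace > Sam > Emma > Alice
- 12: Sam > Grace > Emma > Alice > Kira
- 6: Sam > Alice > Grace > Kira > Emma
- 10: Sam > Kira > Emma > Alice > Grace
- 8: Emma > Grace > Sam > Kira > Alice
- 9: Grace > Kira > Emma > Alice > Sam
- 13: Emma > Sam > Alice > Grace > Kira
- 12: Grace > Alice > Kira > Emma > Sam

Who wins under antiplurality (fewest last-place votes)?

Last-place votes: Sam 21, Emma 6, Kira 25, Grace 10, Alice 22.

Emma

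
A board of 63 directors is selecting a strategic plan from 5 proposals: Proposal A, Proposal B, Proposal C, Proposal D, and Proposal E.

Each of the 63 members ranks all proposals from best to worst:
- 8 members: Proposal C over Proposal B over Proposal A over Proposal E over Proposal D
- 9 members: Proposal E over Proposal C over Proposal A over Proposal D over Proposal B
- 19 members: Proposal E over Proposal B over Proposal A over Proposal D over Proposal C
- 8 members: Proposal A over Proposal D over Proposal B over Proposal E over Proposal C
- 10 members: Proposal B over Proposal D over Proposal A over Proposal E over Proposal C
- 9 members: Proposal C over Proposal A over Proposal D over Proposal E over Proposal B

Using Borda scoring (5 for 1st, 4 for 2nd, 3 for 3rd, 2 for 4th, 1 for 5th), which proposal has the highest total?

Proposal A: 8×3 + 9×3 + 19×3 + 8×5 + 10×3 + 9×4 = 214
Proposal B: 8×4 + 9×1 + 19×4 + 8×3 + 10×5 + 9×1 = 200
Proposal C: 8×5 + 9×4 + 19×1 + 8×1 + 10×1 + 9×5 = 158
Proposal D: 8×1 + 9×2 + 19×2 + 8×4 + 10×4 + 9×3 = 163
Proposal E: 8×2 + 9×5 + 19×5 + 8×2 + 10×2 + 9×2 = 210

Proposal A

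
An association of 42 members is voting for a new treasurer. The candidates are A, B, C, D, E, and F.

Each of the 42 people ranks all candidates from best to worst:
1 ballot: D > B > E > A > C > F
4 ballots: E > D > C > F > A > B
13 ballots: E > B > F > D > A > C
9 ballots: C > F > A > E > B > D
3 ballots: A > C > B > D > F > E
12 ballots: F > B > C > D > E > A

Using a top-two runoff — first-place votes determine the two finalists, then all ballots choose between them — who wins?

F

Round 1 first-place votes: A 3, B 0, C 9, D 1, E 17, F 12. E and F advance.
Runoff: E is ranked above F on 18 ballots, F above E on 24.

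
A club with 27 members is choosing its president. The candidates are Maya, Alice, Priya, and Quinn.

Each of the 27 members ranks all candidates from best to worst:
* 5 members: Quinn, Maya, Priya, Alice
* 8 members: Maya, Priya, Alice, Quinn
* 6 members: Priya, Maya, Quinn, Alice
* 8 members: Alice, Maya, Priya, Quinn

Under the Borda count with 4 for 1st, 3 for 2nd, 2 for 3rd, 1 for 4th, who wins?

Maya

Maya: 5×3 + 8×4 + 6×3 + 8×3 = 89
Alice: 5×1 + 8×2 + 6×1 + 8×4 = 59
Priya: 5×2 + 8×3 + 6×4 + 8×2 = 74
Quinn: 5×4 + 8×1 + 6×2 + 8×1 = 48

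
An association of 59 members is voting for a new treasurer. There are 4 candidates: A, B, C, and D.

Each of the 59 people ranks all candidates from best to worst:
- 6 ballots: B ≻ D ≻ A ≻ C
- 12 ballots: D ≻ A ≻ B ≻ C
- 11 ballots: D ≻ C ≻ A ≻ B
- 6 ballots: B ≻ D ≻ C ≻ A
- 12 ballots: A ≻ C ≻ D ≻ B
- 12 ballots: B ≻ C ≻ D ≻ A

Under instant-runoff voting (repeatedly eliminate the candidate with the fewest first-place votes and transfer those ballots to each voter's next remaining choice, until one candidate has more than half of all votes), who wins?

Round 1: A 12, B 24, C 0, D 23. C eliminated.
Round 2: A 12, B 24, D 23. A eliminated.
Round 3: B 24, D 35. D has a majority (≥30).

D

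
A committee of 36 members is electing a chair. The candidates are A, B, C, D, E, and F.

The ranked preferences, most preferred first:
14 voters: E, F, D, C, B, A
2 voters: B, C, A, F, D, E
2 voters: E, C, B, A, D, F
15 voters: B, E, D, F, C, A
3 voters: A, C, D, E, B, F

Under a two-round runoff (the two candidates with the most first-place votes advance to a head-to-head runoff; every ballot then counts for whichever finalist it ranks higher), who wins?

E

Round 1 first-place votes: A 3, B 17, C 0, D 0, E 16, F 0. B and E advance.
Runoff: B is ranked above E on 17 ballots, E above B on 19.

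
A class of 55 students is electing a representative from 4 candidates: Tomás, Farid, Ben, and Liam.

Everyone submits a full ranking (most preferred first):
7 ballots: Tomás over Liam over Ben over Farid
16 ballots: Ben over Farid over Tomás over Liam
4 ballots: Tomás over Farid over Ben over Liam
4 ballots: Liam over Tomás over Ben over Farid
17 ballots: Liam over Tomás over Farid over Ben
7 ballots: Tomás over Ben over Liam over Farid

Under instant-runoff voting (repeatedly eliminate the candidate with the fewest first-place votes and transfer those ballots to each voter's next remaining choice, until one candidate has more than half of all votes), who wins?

Tomás

Round 1: Tomás 18, Farid 0, Ben 16, Liam 21. Farid eliminated.
Round 2: Tomás 18, Ben 16, Liam 21. Ben eliminated.
Round 3: Tomás 34, Liam 21. Tomás has a majority (≥28).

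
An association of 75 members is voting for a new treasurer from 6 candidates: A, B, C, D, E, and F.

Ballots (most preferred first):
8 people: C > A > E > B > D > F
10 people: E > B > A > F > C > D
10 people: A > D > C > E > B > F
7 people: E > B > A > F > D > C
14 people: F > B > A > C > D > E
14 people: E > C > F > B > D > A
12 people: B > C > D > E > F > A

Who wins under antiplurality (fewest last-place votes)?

B

Last-place votes: A 26, B 0, C 7, D 10, E 14, F 18.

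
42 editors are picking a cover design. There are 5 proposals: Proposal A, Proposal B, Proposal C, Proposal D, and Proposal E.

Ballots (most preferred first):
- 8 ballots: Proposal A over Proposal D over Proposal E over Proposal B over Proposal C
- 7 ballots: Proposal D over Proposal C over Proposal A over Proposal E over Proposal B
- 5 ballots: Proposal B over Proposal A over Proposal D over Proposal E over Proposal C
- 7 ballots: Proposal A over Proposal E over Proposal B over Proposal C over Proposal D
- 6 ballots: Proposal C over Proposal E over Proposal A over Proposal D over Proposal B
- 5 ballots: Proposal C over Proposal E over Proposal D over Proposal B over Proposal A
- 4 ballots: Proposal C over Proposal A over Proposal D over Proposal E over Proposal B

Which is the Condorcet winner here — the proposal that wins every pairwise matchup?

Proposal C

Proposal C vs Proposal A: 22–20
Proposal C vs Proposal B: 22–20
Proposal C vs Proposal D: 22–20
Proposal C vs Proposal E: 22–20
Proposal C beats every other proposal.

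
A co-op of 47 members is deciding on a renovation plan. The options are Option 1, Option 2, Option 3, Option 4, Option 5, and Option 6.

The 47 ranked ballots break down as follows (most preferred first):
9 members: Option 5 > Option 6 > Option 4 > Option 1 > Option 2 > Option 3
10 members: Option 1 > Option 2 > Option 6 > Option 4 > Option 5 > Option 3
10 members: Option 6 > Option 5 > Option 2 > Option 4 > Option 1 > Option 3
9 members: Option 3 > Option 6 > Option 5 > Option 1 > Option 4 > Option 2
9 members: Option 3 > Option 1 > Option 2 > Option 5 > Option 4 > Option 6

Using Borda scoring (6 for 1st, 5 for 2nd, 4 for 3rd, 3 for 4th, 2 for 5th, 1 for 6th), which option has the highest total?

Option 1: 9×3 + 10×6 + 10×2 + 9×3 + 9×5 = 179
Option 2: 9×2 + 10×5 + 10×4 + 9×1 + 9×4 = 153
Option 3: 9×1 + 10×1 + 10×1 + 9×6 + 9×6 = 137
Option 4: 9×4 + 10×3 + 10×3 + 9×2 + 9×2 = 132
Option 5: 9×6 + 10×2 + 10×5 + 9×4 + 9×3 = 187
Option 6: 9×5 + 10×4 + 10×6 + 9×5 + 9×1 = 199

Option 6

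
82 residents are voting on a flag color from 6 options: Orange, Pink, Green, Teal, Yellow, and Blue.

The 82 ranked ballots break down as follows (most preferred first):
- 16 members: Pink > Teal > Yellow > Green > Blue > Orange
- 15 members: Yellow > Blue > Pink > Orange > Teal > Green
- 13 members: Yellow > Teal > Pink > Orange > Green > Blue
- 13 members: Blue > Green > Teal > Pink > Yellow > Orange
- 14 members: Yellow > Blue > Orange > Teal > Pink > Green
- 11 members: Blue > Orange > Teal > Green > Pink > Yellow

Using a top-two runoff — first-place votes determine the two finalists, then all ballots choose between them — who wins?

Round 1 first-place votes: Orange 0, Pink 16, Green 0, Teal 0, Yellow 42, Blue 24. Yellow and Blue advance.
Runoff: Yellow is ranked above Blue on 58 ballots, Blue above Yellow on 24.

Yellow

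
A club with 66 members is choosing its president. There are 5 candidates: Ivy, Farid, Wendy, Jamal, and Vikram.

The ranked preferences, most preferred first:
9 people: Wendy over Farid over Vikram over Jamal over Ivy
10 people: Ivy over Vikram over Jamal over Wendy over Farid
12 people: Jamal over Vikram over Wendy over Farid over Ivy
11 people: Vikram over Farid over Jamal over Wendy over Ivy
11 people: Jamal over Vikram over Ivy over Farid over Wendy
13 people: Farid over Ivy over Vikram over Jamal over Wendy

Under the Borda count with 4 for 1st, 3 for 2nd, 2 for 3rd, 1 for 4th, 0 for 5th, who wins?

Ivy: 9×0 + 10×4 + 12×0 + 11×0 + 11×2 + 13×3 = 101
Farid: 9×3 + 10×0 + 12×1 + 11×3 + 11×1 + 13×4 = 135
Wendy: 9×4 + 10×1 + 12×2 + 11×1 + 11×0 + 13×0 = 81
Jamal: 9×1 + 10×2 + 12×4 + 11×2 + 11×4 + 13×1 = 156
Vikram: 9×2 + 10×3 + 12×3 + 11×4 + 11×3 + 13×2 = 187

Vikram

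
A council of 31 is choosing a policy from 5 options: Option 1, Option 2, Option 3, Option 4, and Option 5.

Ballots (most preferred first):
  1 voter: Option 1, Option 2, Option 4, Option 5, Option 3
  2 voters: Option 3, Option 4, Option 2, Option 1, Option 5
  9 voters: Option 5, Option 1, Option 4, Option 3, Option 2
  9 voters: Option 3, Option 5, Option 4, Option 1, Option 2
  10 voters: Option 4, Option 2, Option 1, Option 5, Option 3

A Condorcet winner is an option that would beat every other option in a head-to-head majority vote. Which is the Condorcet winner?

Option 5

Option 5 vs Option 1: 18–13
Option 5 vs Option 2: 18–13
Option 5 vs Option 3: 20–11
Option 5 vs Option 4: 18–13
Option 5 beats every other option.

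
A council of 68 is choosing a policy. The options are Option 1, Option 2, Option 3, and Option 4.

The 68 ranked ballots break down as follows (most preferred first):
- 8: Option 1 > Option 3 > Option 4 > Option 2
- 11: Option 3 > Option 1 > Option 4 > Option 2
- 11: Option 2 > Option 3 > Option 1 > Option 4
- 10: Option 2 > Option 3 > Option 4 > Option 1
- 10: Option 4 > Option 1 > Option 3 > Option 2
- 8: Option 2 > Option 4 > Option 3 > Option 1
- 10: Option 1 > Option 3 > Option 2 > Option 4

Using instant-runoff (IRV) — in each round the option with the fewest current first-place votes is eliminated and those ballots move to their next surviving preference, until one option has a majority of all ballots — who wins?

Round 1: Option 1 18, Option 2 29, Option 3 11, Option 4 10. Option 4 eliminated.
Round 2: Option 1 28, Option 2 29, Option 3 11. Option 3 eliminated.
Round 3: Option 1 39, Option 2 29. Option 1 has a majority (≥35).

Option 1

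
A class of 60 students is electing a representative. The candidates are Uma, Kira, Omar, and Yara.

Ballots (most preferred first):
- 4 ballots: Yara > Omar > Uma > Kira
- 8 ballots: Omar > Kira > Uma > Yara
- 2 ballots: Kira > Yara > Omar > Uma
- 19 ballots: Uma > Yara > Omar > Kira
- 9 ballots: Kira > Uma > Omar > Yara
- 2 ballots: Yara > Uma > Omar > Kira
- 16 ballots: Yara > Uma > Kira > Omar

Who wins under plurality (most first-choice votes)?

First-place votes: Uma 19, Kira 11, Omar 8, Yara 22.

Yara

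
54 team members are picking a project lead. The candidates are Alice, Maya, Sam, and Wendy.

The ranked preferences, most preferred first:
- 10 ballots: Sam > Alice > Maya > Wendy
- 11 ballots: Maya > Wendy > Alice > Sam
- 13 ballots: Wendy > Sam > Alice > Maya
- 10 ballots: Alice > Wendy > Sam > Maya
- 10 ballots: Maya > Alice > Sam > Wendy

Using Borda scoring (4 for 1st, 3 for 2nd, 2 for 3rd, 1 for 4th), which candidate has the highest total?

Alice: 10×3 + 11×2 + 13×2 + 10×4 + 10×3 = 148
Maya: 10×2 + 11×4 + 13×1 + 10×1 + 10×4 = 127
Sam: 10×4 + 11×1 + 13×3 + 10×2 + 10×2 = 130
Wendy: 10×1 + 11×3 + 13×4 + 10×3 + 10×1 = 135

Alice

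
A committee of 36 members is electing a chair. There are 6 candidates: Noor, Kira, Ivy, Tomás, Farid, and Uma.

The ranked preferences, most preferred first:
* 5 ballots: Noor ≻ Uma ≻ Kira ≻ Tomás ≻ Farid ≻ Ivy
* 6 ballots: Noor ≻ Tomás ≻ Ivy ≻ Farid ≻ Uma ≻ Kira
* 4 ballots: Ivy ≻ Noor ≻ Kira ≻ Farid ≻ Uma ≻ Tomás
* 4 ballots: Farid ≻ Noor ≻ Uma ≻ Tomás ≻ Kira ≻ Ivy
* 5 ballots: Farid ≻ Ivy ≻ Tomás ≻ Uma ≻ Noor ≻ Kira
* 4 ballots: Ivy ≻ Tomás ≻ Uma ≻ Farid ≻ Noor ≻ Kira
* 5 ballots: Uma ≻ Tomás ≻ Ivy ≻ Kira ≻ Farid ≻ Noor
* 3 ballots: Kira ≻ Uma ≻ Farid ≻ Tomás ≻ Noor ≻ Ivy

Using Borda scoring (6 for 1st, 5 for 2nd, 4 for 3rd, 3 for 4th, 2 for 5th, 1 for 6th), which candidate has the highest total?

Noor: 5×6 + 6×6 + 4×5 + 4×5 + 5×2 + 4×2 + 5×1 + 3×2 = 135
Kira: 5×4 + 6×1 + 4×4 + 4×2 + 5×1 + 4×1 + 5×3 + 3×6 = 92
Ivy: 5×1 + 6×4 + 4×6 + 4×1 + 5×5 + 4×6 + 5×4 + 3×1 = 129
Tomás: 5×3 + 6×5 + 4×1 + 4×3 + 5×4 + 4×5 + 5×5 + 3×3 = 135
Farid: 5×2 + 6×3 + 4×3 + 4×6 + 5×6 + 4×3 + 5×2 + 3×4 = 128
Uma: 5×5 + 6×2 + 4×2 + 4×4 + 5×3 + 4×4 + 5×6 + 3×5 = 137

Uma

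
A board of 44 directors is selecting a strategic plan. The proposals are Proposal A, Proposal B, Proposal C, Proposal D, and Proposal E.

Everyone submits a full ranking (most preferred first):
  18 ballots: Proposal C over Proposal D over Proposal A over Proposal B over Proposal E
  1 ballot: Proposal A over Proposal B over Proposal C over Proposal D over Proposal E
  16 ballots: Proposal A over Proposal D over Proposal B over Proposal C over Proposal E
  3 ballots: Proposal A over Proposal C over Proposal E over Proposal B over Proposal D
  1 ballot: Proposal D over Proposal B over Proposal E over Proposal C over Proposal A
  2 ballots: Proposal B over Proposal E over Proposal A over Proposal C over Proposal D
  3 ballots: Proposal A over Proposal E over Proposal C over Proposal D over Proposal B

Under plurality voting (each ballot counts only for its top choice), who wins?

First-place votes: Proposal A 23, Proposal B 2, Proposal C 18, Proposal D 1, Proposal E 0.

Proposal A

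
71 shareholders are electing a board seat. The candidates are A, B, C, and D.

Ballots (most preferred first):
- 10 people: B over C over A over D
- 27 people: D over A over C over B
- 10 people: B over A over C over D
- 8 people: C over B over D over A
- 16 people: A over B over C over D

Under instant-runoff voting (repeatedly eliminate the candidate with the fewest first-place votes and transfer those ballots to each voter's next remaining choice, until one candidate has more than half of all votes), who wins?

Round 1: A 16, B 20, C 8, D 27. C eliminated.
Round 2: A 16, B 28, D 27. A eliminated.
Round 3: B 44, D 27. B has a majority (≥36).

B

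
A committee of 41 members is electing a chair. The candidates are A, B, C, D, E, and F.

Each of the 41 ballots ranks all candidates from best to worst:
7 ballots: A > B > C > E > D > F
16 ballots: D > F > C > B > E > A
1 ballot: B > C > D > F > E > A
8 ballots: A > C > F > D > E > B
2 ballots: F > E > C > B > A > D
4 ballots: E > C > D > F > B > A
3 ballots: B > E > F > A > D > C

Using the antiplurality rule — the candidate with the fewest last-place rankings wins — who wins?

Last-place votes: A 21, B 8, C 3, D 2, E 0, F 7.

E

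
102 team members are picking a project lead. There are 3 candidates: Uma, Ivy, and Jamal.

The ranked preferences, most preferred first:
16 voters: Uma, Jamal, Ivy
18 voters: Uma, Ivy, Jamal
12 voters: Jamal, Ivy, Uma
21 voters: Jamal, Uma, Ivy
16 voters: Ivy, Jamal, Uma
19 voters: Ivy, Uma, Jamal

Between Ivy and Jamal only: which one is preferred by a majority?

Ivy

Ivy is ranked above Jamal on 53 ballots; Jamal above Ivy on 49.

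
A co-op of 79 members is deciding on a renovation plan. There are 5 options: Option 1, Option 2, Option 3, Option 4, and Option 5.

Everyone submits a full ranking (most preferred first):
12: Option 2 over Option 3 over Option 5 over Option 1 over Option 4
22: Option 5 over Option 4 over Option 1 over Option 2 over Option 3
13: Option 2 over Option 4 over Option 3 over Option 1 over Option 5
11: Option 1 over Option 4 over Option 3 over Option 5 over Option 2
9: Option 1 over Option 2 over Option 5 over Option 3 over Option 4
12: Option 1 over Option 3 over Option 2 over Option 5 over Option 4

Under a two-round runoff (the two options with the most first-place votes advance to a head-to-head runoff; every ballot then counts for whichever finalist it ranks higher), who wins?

Option 1

Round 1 first-place votes: Option 1 32, Option 2 25, Option 3 0, Option 4 0, Option 5 22. Option 1 and Option 2 advance.
Runoff: Option 1 is ranked above Option 2 on 54 ballots, Option 2 above Option 1 on 25.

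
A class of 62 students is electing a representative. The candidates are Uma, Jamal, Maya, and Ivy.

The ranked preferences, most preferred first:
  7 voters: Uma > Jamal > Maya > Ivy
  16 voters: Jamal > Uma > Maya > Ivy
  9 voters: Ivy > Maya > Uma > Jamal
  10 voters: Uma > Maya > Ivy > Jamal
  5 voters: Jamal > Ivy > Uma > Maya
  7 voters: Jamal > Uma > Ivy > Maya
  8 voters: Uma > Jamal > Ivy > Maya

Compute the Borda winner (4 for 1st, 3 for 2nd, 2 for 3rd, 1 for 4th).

Uma

Uma: 7×4 + 16×3 + 9×2 + 10×4 + 5×2 + 7×3 + 8×4 = 197
Jamal: 7×3 + 16×4 + 9×1 + 10×1 + 5×4 + 7×4 + 8×3 = 176
Maya: 7×2 + 16×2 + 9×3 + 10×3 + 5×1 + 7×1 + 8×1 = 123
Ivy: 7×1 + 16×1 + 9×4 + 10×2 + 5×3 + 7×2 + 8×2 = 124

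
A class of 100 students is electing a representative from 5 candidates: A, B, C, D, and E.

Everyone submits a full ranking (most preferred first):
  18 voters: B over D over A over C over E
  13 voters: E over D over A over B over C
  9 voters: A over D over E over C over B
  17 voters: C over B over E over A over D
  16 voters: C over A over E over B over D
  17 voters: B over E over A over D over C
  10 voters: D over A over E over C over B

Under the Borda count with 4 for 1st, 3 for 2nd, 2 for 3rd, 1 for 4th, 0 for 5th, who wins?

A: 18×2 + 13×2 + 9×4 + 17×1 + 16×3 + 17×2 + 10×3 = 227
B: 18×4 + 13×1 + 9×0 + 17×3 + 16×1 + 17×4 + 10×0 = 220
C: 18×1 + 13×0 + 9×1 + 17×4 + 16×4 + 17×0 + 10×1 = 169
D: 18×3 + 13×3 + 9×3 + 17×0 + 16×0 + 17×1 + 10×4 = 177
E: 18×0 + 13×4 + 9×2 + 17×2 + 16×2 + 17×3 + 10×2 = 207

A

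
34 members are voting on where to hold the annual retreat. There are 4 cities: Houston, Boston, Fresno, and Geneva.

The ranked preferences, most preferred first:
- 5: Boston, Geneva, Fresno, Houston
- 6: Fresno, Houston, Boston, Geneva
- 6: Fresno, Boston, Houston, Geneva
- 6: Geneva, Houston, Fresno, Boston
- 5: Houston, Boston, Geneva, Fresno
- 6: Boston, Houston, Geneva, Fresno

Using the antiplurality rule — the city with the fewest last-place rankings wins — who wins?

Last-place votes: Houston 5, Boston 6, Fresno 11, Geneva 12.

Houston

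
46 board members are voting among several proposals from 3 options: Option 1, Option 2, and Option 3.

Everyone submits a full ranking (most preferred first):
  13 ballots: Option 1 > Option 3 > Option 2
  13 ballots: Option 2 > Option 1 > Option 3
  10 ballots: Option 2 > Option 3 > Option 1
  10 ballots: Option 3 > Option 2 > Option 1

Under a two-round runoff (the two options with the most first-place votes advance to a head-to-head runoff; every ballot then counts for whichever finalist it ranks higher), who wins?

Round 1 first-place votes: Option 1 13, Option 2 23, Option 3 10. Option 2 and Option 1 advance.
Runoff: Option 2 is ranked above Option 1 on 33 ballots, Option 1 above Option 2 on 13.

Option 2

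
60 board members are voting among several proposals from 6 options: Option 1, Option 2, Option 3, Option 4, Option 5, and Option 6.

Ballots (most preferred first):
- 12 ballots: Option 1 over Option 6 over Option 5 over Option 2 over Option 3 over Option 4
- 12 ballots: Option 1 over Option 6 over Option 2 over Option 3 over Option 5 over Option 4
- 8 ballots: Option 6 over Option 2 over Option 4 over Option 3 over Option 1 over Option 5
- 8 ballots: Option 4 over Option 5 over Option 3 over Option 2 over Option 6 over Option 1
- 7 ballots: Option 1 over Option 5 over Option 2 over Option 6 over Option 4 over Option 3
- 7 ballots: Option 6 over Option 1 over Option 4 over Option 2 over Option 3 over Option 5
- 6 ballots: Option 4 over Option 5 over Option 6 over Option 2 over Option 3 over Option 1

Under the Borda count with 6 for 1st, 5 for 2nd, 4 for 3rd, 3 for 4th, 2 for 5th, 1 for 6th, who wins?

Option 6

Option 1: 12×6 + 12×6 + 8×2 + 8×1 + 7×6 + 7×5 + 6×1 = 251
Option 2: 12×3 + 12×4 + 8×5 + 8×3 + 7×4 + 7×3 + 6×3 = 215
Option 3: 12×2 + 12×3 + 8×3 + 8×4 + 7×1 + 7×2 + 6×2 = 149
Option 4: 12×1 + 12×1 + 8×4 + 8×6 + 7×2 + 7×4 + 6×6 = 182
Option 5: 12×4 + 12×2 + 8×1 + 8×5 + 7×5 + 7×1 + 6×5 = 192
Option 6: 12×5 + 12×5 + 8×6 + 8×2 + 7×3 + 7×6 + 6×4 = 271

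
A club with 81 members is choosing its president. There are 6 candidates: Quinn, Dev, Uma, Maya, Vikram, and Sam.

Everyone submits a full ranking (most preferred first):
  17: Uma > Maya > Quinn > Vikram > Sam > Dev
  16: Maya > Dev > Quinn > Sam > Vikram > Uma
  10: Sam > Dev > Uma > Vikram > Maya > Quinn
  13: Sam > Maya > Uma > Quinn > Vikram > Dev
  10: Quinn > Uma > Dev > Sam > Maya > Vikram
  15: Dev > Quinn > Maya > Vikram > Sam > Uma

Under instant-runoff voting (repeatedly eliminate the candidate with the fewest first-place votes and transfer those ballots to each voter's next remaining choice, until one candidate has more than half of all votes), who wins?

Maya

Round 1: Quinn 10, Dev 15, Uma 17, Maya 16, Vikram 0, Sam 23. Vikram eliminated.
Round 2: Quinn 10, Dev 15, Uma 17, Maya 16, Sam 23. Quinn eliminated.
Round 3: Dev 15, Uma 27, Maya 16, Sam 23. Dev eliminated.
Round 4: Uma 27, Maya 31, Sam 23. Sam eliminated.
Round 5: Uma 37, Maya 44. Maya has a majority (≥41).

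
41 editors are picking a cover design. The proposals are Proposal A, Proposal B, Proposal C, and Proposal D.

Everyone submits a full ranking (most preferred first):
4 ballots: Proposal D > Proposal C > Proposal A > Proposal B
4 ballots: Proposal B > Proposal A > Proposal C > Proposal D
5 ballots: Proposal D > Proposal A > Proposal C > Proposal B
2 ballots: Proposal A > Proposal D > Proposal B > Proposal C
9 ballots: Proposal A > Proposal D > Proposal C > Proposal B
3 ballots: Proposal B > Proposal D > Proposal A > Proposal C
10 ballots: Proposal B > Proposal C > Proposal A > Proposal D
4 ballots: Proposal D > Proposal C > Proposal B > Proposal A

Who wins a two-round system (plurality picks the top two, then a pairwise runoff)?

Proposal D

Round 1 first-place votes: Proposal A 11, Proposal B 17, Proposal C 0, Proposal D 13. Proposal B and Proposal D advance.
Runoff: Proposal B is ranked above Proposal D on 17 ballots, Proposal D above Proposal B on 24.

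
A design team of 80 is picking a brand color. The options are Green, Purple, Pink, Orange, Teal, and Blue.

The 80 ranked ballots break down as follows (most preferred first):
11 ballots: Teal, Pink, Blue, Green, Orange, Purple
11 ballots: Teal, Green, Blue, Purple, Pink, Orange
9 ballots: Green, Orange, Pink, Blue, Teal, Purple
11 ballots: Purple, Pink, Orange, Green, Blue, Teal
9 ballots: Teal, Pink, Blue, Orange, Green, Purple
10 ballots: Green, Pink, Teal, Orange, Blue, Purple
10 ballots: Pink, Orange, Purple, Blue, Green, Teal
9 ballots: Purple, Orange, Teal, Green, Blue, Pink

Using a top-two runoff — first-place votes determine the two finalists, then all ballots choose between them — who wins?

Teal

Round 1 first-place votes: Green 19, Purple 20, Pink 10, Orange 0, Teal 31, Blue 0. Teal and Purple advance.
Runoff: Teal is ranked above Purple on 50 ballots, Purple above Teal on 30.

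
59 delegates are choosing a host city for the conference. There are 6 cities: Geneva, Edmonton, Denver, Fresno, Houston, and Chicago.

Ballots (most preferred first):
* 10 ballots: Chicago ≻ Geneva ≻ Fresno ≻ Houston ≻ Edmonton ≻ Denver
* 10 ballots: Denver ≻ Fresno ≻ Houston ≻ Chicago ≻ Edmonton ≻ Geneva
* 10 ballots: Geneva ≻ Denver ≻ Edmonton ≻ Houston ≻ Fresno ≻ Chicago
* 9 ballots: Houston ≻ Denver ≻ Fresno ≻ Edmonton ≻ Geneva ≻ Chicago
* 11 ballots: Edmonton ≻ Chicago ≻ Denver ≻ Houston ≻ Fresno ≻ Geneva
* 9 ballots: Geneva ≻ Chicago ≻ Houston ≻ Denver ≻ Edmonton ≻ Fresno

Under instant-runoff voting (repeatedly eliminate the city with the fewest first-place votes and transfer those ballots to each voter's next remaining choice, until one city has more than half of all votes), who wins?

Denver

Round 1: Geneva 19, Edmonton 11, Denver 10, Fresno 0, Houston 9, Chicago 10. Fresno eliminated.
Round 2: Geneva 19, Edmonton 11, Denver 10, Houston 9, Chicago 10. Houston eliminated.
Round 3: Geneva 19, Edmonton 11, Denver 19, Chicago 10. Chicago eliminated.
Round 4: Geneva 29, Edmonton 11, Denver 19. Edmonton eliminated.
Round 5: Geneva 29, Denver 30. Denver has a majority (≥30).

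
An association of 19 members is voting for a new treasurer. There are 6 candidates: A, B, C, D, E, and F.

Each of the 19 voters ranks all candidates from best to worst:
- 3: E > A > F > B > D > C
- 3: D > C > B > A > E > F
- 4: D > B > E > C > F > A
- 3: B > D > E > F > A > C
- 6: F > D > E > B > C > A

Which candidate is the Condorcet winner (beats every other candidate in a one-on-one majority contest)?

D

D vs A: 16–3
D vs B: 13–6
D vs C: 19–0
D vs E: 16–3
D vs F: 10–9
D beats every other candidate.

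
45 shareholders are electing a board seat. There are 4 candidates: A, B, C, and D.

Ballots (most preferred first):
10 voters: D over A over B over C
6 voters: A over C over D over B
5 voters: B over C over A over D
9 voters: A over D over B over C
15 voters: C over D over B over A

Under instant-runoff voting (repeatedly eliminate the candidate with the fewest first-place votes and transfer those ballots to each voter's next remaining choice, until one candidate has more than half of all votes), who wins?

A

Round 1: A 15, B 5, C 15, D 10. B eliminated.
Round 2: A 15, C 20, D 10. D eliminated.
Round 3: A 25, C 20. A has a majority (≥23).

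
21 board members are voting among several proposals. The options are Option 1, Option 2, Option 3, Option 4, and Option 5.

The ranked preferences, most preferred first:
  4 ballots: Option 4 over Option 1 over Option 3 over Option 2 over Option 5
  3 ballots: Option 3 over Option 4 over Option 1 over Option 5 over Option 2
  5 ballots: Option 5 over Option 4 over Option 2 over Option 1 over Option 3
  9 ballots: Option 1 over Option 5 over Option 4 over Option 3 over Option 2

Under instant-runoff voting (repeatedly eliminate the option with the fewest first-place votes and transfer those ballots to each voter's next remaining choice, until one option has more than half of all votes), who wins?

Option 4

Round 1: Option 1 9, Option 2 0, Option 3 3, Option 4 4, Option 5 5. Option 2 eliminated.
Round 2: Option 1 9, Option 3 3, Option 4 4, Option 5 5. Option 3 eliminated.
Round 3: Option 1 9, Option 4 7, Option 5 5. Option 5 eliminated.
Round 4: Option 1 9, Option 4 12. Option 4 has a majority (≥11).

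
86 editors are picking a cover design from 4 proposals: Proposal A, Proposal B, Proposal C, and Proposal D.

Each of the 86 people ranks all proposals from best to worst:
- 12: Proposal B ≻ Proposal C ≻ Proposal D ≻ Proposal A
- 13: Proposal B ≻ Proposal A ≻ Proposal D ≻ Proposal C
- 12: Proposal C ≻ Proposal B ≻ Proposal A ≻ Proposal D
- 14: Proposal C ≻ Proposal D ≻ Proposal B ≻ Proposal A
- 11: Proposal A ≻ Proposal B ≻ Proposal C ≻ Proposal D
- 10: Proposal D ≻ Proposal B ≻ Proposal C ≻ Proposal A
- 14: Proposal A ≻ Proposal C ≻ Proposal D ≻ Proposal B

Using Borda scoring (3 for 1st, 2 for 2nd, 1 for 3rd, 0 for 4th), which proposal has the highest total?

Proposal B

Proposal A: 12×0 + 13×2 + 12×1 + 14×0 + 11×3 + 10×0 + 14×3 = 113
Proposal B: 12×3 + 13×3 + 12×2 + 14×1 + 11×2 + 10×2 + 14×0 = 155
Proposal C: 12×2 + 13×0 + 12×3 + 14×3 + 11×1 + 10×1 + 14×2 = 151
Proposal D: 12×1 + 13×1 + 12×0 + 14×2 + 11×0 + 10×3 + 14×1 = 97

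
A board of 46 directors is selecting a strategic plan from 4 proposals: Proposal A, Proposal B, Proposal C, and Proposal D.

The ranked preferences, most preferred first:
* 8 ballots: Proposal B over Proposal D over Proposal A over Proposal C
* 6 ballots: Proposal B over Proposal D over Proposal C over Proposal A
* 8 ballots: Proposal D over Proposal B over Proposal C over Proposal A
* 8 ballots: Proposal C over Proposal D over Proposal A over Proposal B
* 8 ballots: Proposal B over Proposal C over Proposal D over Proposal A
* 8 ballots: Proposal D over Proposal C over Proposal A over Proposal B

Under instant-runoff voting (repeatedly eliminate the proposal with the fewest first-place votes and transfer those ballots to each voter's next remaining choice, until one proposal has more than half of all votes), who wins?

Proposal D

Round 1: Proposal A 0, Proposal B 22, Proposal C 8, Proposal D 16. Proposal A eliminated.
Round 2: Proposal B 22, Proposal C 8, Proposal D 16. Proposal C eliminated.
Round 3: Proposal B 22, Proposal D 24. Proposal D has a majority (≥24).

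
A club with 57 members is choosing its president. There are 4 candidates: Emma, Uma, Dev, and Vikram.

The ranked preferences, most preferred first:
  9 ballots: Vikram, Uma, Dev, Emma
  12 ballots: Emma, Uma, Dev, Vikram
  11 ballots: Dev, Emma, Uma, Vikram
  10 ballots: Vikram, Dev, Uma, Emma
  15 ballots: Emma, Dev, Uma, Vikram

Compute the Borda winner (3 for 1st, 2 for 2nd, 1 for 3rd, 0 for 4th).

Emma: 9×0 + 12×3 + 11×2 + 10×0 + 15×3 = 103
Uma: 9×2 + 12×2 + 11×1 + 10×1 + 15×1 = 78
Dev: 9×1 + 12×1 + 11×3 + 10×2 + 15×2 = 104
Vikram: 9×3 + 12×0 + 11×0 + 10×3 + 15×0 = 57

Dev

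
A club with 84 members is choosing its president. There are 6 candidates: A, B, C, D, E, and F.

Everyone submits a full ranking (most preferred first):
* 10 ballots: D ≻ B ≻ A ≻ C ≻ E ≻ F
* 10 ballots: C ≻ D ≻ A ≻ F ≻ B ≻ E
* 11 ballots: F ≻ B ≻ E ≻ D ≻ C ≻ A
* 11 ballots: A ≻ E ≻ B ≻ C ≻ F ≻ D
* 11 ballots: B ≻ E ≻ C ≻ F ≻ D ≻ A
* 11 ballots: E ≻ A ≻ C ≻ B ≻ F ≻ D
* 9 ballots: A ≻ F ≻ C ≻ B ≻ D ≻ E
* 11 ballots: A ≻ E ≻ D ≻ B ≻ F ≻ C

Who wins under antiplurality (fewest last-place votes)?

B

Last-place votes: A 22, B 0, C 11, D 22, E 19, F 10.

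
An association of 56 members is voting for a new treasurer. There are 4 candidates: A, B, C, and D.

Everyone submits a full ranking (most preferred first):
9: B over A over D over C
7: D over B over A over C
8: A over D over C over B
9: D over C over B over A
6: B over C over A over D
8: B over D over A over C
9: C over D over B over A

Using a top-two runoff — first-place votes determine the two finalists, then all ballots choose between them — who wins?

D

Round 1 first-place votes: A 8, B 23, C 9, D 16. B and D advance.
Runoff: B is ranked above D on 23 ballots, D above B on 33.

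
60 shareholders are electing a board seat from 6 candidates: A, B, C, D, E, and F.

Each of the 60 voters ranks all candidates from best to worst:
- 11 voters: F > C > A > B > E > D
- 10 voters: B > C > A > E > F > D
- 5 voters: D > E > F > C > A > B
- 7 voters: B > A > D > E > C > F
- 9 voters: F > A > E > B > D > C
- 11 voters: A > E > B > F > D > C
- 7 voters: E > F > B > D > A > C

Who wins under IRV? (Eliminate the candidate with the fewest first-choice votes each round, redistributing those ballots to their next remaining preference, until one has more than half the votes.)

E

Round 1: A 11, B 17, C 0, D 5, E 7, F 20. C eliminated.
Round 2: A 11, B 17, D 5, E 7, F 20. D eliminated.
Round 3: A 11, B 17, E 12, F 20. A eliminated.
Round 4: B 17, E 23, F 20. B eliminated.
Round 5: E 40, F 20. E has a majority (≥31).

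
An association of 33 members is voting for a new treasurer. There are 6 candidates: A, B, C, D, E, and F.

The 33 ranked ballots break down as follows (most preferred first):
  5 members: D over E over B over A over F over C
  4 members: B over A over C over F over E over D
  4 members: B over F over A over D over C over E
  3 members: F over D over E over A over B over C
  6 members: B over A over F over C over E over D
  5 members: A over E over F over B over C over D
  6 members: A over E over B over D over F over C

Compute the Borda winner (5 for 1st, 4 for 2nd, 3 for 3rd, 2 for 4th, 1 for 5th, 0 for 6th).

A

A: 5×2 + 4×4 + 4×3 + 3×2 + 6×4 + 5×5 + 6×5 = 123
B: 5×3 + 4×5 + 4×5 + 3×1 + 6×5 + 5×2 + 6×3 = 116
C: 5×0 + 4×3 + 4×1 + 3×0 + 6×2 + 5×1 + 6×0 = 33
D: 5×5 + 4×0 + 4×2 + 3×4 + 6×0 + 5×0 + 6×2 = 57
E: 5×4 + 4×1 + 4×0 + 3×3 + 6×1 + 5×4 + 6×4 = 83
F: 5×1 + 4×2 + 4×4 + 3×5 + 6×3 + 5×3 + 6×1 = 83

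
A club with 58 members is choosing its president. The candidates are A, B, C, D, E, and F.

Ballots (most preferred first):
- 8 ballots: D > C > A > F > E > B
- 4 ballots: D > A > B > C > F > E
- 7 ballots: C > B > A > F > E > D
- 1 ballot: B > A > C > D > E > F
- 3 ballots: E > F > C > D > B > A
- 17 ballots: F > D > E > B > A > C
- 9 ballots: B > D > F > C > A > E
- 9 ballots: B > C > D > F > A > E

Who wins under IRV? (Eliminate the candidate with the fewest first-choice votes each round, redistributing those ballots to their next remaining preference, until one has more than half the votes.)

B

Round 1: A 0, B 19, C 7, D 12, E 3, F 17. A eliminated.
Round 2: B 19, C 7, D 12, E 3, F 17. E eliminated.
Round 3: B 19, C 7, D 12, F 20. C eliminated.
Round 4: B 26, D 12, F 20. D eliminated.
Round 5: B 30, F 28. B has a majority (≥30).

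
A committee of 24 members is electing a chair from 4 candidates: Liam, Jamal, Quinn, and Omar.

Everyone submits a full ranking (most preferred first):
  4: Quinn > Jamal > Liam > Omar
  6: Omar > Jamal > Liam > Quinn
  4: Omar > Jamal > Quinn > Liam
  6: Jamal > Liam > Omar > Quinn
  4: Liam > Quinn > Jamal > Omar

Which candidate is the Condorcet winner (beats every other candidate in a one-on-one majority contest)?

Jamal

Jamal vs Liam: 20–4
Jamal vs Quinn: 16–8
Jamal vs Omar: 14–10
Jamal beats every other candidate.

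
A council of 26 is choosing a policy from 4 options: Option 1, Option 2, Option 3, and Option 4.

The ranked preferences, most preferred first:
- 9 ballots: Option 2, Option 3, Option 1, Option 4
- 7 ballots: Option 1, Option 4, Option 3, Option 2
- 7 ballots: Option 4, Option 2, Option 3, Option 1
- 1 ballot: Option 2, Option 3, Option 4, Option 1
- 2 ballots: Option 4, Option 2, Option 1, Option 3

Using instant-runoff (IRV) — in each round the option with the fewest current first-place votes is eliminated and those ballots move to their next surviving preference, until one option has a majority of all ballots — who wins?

Round 1: Option 1 7, Option 2 10, Option 3 0, Option 4 9. Option 3 eliminated.
Round 2: Option 1 7, Option 2 10, Option 4 9. Option 1 eliminated.
Round 3: Option 2 10, Option 4 16. Option 4 has a majority (≥14).

Option 4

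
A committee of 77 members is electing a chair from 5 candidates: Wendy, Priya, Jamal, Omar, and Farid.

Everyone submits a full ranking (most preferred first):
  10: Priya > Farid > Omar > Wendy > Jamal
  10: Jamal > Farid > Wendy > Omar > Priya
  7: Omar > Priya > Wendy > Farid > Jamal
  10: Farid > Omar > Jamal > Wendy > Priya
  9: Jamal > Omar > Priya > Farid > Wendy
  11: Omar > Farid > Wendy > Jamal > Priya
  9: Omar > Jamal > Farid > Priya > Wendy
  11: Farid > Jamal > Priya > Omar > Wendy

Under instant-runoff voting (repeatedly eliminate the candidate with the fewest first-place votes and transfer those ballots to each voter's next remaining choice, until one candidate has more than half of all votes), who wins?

Round 1: Wendy 0, Priya 10, Jamal 19, Omar 27, Farid 21. Wendy eliminated.
Round 2: Priya 10, Jamal 19, Omar 27, Farid 21. Priya eliminated.
Round 3: Jamal 19, Omar 27, Farid 31. Jamal eliminated.
Round 4: Omar 36, Farid 41. Farid has a majority (≥39).

Farid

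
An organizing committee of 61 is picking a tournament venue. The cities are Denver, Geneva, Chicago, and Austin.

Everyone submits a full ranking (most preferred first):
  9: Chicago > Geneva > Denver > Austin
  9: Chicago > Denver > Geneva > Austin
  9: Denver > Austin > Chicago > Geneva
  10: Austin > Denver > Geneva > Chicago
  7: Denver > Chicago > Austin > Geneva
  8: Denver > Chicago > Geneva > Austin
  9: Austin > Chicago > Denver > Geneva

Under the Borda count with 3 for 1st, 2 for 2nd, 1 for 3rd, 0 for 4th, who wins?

Denver

Denver: 9×1 + 9×2 + 9×3 + 10×2 + 7×3 + 8×3 + 9×1 = 128
Geneva: 9×2 + 9×1 + 9×0 + 10×1 + 7×0 + 8×1 + 9×0 = 45
Chicago: 9×3 + 9×3 + 9×1 + 10×0 + 7×2 + 8×2 + 9×2 = 111
Austin: 9×0 + 9×0 + 9×2 + 10×3 + 7×1 + 8×0 + 9×3 = 82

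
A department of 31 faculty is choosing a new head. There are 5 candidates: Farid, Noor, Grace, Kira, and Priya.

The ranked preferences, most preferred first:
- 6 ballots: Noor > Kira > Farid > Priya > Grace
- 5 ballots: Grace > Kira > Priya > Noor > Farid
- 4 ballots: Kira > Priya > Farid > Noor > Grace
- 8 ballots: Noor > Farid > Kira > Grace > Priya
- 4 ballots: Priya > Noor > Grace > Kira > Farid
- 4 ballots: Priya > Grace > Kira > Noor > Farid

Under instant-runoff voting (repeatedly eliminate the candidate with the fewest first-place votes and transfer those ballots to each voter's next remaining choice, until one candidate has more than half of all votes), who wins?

Priya

Round 1: Farid 0, Noor 14, Grace 5, Kira 4, Priya 8. Farid eliminated.
Round 2: Noor 14, Grace 5, Kira 4, Priya 8. Kira eliminated.
Round 3: Noor 14, Grace 5, Priya 12. Grace eliminated.
Round 4: Noor 14, Priya 17. Priya has a majority (≥16).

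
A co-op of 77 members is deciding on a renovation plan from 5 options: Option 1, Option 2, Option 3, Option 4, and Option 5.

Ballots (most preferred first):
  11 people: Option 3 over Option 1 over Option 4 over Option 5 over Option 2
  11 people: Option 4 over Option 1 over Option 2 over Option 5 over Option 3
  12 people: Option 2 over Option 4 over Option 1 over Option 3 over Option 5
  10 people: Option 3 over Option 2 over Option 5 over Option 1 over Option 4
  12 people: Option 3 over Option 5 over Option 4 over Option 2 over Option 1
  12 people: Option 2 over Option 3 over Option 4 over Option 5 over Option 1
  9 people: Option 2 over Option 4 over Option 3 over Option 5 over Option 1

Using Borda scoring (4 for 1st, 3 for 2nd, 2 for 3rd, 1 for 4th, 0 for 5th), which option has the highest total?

Option 3

Option 1: 11×3 + 11×3 + 12×2 + 10×1 + 12×0 + 12×0 + 9×0 = 100
Option 2: 11×0 + 11×2 + 12×4 + 10×3 + 12×1 + 12×4 + 9×4 = 196
Option 3: 11×4 + 11×0 + 12×1 + 10×4 + 12×4 + 12×3 + 9×2 = 198
Option 4: 11×2 + 11×4 + 12×3 + 10×0 + 12×2 + 12×2 + 9×3 = 177
Option 5: 11×1 + 11×1 + 12×0 + 10×2 + 12×3 + 12×1 + 9×1 = 99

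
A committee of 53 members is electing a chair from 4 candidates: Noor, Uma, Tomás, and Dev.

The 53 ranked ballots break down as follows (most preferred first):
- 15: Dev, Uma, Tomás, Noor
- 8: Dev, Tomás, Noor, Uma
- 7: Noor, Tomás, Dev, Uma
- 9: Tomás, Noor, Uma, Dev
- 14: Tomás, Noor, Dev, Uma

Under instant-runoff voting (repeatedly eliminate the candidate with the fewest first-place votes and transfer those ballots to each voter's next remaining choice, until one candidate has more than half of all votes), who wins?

Tomás

Round 1: Noor 7, Uma 0, Tomás 23, Dev 23. Uma eliminated.
Round 2: Noor 7, Tomás 23, Dev 23. Noor eliminated.
Round 3: Tomás 30, Dev 23. Tomás has a majority (≥27).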